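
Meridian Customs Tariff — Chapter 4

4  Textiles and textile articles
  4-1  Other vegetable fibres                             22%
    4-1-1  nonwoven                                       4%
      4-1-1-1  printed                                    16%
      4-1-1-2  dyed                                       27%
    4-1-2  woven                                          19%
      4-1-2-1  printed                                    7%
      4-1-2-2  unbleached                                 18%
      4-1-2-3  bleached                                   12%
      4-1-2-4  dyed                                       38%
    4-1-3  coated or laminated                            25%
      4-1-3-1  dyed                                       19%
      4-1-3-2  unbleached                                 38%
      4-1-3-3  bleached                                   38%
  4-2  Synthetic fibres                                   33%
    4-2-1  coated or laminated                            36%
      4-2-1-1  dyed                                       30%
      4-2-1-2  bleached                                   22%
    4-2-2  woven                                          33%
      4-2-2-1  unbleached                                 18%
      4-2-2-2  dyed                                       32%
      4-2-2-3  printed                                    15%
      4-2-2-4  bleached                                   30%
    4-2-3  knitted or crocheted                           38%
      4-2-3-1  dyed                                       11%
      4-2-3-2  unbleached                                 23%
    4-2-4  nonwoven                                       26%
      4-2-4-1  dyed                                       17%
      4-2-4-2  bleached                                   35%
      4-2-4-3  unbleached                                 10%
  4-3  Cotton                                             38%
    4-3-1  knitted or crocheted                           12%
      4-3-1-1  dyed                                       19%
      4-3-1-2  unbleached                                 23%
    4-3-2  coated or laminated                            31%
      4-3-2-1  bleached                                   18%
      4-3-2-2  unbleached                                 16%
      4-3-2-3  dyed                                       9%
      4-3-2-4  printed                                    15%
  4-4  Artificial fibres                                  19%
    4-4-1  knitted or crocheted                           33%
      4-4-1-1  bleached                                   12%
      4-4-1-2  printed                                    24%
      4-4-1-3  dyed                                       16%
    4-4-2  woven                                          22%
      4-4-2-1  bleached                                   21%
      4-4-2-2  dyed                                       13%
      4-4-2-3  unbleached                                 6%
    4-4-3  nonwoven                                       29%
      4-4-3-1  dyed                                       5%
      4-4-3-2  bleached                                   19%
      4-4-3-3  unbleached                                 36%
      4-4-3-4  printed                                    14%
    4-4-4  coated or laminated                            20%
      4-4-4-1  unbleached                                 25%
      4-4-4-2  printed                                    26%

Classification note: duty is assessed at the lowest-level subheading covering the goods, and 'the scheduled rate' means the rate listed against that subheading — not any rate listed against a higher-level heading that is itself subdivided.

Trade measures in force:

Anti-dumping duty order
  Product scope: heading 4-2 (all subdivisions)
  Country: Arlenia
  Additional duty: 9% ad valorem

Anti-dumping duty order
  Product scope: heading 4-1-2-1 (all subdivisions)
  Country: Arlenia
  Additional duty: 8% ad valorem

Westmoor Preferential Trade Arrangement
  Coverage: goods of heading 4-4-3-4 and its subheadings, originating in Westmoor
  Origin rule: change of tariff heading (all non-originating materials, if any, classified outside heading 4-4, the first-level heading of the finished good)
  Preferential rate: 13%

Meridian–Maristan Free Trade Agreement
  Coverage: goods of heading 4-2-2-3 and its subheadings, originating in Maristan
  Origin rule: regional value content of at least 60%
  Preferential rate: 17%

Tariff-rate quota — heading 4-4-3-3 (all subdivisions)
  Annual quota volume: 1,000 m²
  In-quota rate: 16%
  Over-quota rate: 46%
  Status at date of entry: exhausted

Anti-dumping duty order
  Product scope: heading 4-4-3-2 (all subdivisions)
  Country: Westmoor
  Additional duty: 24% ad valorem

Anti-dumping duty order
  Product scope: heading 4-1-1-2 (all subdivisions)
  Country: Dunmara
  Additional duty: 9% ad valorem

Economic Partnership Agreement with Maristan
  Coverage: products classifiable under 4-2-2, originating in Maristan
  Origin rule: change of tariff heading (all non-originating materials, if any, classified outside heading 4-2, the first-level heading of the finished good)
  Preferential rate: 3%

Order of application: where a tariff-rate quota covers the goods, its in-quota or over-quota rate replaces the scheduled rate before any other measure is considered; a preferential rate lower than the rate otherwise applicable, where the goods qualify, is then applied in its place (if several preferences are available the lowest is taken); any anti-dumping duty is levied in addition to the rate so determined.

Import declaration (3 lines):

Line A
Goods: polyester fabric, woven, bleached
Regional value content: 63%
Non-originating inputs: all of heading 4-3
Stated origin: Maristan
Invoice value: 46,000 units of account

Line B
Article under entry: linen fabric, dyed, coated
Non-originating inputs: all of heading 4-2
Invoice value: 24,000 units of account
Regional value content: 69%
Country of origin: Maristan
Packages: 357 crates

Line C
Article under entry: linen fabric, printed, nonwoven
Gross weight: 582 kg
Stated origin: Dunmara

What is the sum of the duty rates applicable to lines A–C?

38%

Line A: polyester → 4-2; woven → 4-2-2; bleached → 4-2-2-4. Scheduled 30%. Maristan agreement on 4-2-2-3: 4-2-2-4 not covered; Maristan agreement on 4-2-2: CTH met → 3% available; preferential 3%. → 3%.
Line B: linen → 4-1; coated → 4-1-3; dyed → 4-1-3-1. Scheduled 19%. Maristan agreement on 4-2-2-3: 4-1-3-1 not covered; Maristan agreement on 4-2-2: 4-1-3-1 not covered. → 19%.
Line C: linen → 4-1; nonwoven → 4-1-1; printed → 4-1-1-1. Scheduled 16%. No special measure applies. → 16%.
Sum: 3% + 19% + 16% = 38%.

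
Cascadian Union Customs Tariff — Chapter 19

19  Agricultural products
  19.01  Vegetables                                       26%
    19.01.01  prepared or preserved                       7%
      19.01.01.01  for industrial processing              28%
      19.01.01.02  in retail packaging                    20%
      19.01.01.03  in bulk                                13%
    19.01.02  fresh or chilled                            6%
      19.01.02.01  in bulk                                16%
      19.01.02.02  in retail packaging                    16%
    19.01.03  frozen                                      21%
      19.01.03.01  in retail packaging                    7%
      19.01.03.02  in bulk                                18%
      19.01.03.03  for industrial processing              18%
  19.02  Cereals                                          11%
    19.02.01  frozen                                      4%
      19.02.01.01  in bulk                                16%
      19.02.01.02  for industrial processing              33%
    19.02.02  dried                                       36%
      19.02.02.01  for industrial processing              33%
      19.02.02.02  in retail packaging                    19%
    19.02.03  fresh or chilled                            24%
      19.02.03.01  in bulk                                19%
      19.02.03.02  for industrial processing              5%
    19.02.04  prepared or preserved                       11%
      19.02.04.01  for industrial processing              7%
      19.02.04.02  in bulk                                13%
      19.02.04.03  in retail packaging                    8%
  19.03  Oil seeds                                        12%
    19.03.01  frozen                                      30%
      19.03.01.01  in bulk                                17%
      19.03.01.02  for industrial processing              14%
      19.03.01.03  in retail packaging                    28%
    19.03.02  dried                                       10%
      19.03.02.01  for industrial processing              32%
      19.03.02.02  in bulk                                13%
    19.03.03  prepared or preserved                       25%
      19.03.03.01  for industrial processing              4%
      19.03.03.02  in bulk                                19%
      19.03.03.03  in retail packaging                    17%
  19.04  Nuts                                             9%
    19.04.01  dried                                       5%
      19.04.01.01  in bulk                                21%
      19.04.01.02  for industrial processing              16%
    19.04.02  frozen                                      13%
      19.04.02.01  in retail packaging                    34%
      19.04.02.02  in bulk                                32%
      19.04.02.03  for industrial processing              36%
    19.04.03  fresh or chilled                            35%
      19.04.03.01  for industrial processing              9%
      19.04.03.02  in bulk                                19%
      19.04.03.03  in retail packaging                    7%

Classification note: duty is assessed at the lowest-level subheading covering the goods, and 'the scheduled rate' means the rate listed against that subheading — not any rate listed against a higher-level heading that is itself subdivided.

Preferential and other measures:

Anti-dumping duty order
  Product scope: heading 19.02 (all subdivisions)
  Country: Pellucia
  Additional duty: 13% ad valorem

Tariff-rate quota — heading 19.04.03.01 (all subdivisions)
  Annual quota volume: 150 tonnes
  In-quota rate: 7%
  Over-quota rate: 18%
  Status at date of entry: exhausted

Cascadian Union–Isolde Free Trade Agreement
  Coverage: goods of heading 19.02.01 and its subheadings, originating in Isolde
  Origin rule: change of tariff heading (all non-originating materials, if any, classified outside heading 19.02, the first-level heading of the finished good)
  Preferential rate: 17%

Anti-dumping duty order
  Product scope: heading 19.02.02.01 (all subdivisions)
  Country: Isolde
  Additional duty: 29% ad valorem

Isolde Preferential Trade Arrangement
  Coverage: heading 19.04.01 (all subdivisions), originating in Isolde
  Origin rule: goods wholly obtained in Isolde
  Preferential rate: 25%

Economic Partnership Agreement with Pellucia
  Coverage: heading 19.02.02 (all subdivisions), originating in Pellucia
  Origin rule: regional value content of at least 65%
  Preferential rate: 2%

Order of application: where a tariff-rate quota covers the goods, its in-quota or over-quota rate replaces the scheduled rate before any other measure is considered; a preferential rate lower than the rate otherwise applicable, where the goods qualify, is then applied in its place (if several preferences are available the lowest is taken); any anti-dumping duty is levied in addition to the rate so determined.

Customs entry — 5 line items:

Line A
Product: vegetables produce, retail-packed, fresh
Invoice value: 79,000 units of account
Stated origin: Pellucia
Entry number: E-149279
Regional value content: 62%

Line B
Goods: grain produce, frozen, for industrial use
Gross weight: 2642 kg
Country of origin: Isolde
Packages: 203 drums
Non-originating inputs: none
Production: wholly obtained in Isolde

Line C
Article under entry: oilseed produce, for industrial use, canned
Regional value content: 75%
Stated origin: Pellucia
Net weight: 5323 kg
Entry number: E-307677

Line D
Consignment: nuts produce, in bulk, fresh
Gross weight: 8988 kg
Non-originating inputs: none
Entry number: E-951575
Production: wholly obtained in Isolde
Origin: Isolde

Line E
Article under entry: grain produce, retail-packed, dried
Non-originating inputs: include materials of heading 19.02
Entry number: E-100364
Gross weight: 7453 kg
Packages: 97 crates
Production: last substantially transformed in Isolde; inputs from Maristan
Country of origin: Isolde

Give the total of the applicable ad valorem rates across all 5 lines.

Line A: vegetables → 19.01; fresh → 19.01.02; retail-packed → 19.01.02.02. Scheduled 16%. Pellucia agreement on 19.02.02: 19.01.02.02 not covered. → 16%.
Line B: grain → 19.02; frozen → 19.02.01; for industrial use → 19.02.01.02. Scheduled 33%. Isolde agreement on 19.02.01: CTH met → 17% available; Isolde agreement on 19.04.01: 19.02.01.02 not covered; preferential 17%. → 17%.
Line C: oilseed → 19.03; canned → 19.03.03; for industrial use → 19.03.03.01. Scheduled 4%. Pellucia agreement on 19.02.02: 19.03.03.01 not covered. → 4%.
Line D: nuts → 19.04; fresh → 19.04.03; in bulk → 19.04.03.02. Scheduled 19%. Isolde agreement on 19.02.01: 19.04.03.02 not covered; Isolde agreement on 19.04.01: 19.04.03.02 not covered. → 19%.
Line E: grain → 19.02; dried → 19.02.02; retail-packed → 19.02.02.02. Scheduled 19%. Isolde agreement on 19.02.01: 19.02.02.02 not covered; Isolde agreement on 19.04.01: 19.02.02.02 not covered. → 19%.
Sum: 16% + 17% + 4% + 19% + 19% = 75%.

75%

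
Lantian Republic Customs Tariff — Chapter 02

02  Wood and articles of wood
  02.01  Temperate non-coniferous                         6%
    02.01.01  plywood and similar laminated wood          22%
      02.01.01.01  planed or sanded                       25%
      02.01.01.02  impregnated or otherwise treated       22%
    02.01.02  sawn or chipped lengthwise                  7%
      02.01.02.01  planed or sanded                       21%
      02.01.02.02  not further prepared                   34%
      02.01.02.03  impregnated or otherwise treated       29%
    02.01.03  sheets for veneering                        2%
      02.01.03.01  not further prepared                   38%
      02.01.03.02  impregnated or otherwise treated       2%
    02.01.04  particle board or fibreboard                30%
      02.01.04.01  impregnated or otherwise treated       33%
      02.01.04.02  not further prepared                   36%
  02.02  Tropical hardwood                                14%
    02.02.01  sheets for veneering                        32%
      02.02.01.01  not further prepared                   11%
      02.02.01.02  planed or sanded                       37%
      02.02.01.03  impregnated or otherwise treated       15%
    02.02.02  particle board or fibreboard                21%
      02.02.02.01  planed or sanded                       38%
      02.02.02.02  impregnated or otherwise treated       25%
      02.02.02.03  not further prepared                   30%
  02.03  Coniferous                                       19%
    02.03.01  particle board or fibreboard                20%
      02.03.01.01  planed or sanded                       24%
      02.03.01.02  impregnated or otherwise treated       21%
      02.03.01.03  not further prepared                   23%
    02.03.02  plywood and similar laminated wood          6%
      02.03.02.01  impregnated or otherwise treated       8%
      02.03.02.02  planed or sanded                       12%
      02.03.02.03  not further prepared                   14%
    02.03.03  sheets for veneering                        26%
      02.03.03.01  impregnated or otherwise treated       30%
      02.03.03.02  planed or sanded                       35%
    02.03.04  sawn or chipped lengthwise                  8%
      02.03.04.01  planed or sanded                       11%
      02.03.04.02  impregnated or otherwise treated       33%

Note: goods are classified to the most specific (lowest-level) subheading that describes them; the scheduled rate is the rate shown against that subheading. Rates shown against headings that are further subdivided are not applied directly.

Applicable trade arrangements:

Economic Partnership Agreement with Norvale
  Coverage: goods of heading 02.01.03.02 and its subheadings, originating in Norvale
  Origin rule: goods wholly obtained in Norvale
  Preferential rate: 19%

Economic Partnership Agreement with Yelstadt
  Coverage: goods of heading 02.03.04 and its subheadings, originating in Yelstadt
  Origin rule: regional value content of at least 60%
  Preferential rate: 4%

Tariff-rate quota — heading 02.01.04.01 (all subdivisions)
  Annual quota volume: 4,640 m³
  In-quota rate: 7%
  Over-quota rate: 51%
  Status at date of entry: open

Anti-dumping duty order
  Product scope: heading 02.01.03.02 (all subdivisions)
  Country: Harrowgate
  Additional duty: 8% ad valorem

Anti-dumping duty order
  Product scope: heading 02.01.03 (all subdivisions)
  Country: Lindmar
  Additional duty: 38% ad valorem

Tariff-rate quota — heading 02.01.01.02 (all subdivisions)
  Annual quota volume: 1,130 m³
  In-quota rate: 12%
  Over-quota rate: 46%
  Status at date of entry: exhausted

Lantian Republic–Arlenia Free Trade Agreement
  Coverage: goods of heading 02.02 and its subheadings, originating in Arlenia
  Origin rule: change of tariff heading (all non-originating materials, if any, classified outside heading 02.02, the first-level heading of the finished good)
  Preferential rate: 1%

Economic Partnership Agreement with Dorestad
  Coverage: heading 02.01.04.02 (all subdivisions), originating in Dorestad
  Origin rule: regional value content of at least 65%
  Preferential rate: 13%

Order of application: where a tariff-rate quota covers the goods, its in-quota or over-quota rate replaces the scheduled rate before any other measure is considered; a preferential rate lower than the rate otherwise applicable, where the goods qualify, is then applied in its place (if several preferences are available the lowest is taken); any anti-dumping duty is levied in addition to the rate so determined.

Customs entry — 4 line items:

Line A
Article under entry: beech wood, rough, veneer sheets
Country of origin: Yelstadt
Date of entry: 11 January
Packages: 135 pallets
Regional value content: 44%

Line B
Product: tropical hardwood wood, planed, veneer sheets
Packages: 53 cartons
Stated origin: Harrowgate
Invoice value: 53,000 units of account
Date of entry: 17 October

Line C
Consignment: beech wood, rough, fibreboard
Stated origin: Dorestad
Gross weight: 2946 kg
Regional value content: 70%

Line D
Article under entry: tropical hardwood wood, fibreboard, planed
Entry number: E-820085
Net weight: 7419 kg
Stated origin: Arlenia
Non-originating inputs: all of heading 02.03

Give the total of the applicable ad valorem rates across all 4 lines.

Line A: beech → 02.01; veneer sheets → 02.01.03; rough → 02.01.03.01. Scheduled 38%. Yelstadt agreement on 02.03.04: 02.01.03.01 not covered. → 38%.
Line B: tropical hardwood → 02.02; veneer sheets → 02.02.01; planed → 02.02.01.02. Scheduled 37%. No special measure applies. → 37%.
Line C: beech → 02.01; fibreboard → 02.01.04; rough → 02.01.04.02. Scheduled 36%. Dorestad agreement on 02.01.04.02: RVC ≥ 65% → 13% available; preferential 13%. → 13%.
Line D: tropical hardwood → 02.02; fibreboard → 02.02.02; planed → 02.02.02.01. Scheduled 38%. Arlenia agreement on 02.02: CTH met → 1% available; preferential 1%. → 1%.
Sum: 38% + 37% + 13% + 1% = 89%.

89%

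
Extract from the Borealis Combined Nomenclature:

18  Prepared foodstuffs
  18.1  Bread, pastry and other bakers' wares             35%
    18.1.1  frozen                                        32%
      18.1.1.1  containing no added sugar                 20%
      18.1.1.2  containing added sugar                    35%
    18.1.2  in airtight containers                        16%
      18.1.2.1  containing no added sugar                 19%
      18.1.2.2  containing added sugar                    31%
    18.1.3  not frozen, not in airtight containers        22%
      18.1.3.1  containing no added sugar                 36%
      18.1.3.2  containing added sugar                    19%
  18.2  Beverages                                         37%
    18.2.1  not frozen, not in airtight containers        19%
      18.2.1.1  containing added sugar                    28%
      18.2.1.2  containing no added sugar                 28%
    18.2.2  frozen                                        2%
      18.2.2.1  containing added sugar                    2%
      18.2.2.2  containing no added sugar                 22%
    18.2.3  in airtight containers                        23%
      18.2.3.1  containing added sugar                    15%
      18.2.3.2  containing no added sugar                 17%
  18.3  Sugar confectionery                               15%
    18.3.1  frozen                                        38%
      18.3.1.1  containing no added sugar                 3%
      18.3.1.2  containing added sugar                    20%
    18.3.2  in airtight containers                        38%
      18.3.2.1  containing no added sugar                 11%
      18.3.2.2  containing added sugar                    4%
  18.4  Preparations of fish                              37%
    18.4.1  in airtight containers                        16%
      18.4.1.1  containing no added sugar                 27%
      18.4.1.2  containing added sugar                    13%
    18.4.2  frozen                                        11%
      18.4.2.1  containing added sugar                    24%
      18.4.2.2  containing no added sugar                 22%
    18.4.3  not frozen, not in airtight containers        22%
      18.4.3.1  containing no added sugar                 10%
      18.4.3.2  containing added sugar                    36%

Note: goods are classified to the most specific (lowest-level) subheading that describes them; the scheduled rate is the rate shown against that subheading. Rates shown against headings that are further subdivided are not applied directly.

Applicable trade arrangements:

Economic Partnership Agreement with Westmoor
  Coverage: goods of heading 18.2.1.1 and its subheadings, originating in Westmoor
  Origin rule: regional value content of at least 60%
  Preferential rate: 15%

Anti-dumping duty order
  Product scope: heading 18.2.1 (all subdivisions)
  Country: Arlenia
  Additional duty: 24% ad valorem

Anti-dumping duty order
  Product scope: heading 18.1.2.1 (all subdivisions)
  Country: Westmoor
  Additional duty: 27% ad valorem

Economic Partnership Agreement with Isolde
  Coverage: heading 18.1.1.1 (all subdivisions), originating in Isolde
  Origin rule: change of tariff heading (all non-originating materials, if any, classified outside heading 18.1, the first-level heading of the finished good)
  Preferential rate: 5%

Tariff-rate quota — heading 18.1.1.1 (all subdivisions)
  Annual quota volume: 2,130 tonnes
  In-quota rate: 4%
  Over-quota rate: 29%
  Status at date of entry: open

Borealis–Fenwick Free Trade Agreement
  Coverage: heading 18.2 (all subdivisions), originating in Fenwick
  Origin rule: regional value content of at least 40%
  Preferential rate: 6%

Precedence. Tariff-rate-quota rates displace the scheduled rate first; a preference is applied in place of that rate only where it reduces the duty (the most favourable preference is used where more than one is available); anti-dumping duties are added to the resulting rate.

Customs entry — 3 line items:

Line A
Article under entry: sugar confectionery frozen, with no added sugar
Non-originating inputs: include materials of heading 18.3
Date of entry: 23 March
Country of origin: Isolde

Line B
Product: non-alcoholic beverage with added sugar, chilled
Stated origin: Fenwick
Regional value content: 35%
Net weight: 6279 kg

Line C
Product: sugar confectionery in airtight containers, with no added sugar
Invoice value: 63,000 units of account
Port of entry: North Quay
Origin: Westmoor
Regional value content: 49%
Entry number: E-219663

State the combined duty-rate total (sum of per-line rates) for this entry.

Line A: sugar confectionery → 18.3; frozen → 18.3.1; with no added sugar → 18.3.1.1. Scheduled 3%. Isolde agreement on 18.1.1.1: 18.3.1.1 not covered. → 3%.
Line B: non-alcoholic beverage → 18.2; chilled → 18.2.1; with added sugar → 18.2.1.1. Scheduled 28%. Fenwick agreement on 18.2: RVC < 40%. → 28%.
Line C: sugar confectionery → 18.3; in airtight containers → 18.3.2; with no added sugar → 18.3.2.1. Scheduled 11%. Westmoor agreement on 18.2.1.1: 18.3.2.1 not covered. → 11%.
Sum: 3% + 28% + 11% = 42%.

42%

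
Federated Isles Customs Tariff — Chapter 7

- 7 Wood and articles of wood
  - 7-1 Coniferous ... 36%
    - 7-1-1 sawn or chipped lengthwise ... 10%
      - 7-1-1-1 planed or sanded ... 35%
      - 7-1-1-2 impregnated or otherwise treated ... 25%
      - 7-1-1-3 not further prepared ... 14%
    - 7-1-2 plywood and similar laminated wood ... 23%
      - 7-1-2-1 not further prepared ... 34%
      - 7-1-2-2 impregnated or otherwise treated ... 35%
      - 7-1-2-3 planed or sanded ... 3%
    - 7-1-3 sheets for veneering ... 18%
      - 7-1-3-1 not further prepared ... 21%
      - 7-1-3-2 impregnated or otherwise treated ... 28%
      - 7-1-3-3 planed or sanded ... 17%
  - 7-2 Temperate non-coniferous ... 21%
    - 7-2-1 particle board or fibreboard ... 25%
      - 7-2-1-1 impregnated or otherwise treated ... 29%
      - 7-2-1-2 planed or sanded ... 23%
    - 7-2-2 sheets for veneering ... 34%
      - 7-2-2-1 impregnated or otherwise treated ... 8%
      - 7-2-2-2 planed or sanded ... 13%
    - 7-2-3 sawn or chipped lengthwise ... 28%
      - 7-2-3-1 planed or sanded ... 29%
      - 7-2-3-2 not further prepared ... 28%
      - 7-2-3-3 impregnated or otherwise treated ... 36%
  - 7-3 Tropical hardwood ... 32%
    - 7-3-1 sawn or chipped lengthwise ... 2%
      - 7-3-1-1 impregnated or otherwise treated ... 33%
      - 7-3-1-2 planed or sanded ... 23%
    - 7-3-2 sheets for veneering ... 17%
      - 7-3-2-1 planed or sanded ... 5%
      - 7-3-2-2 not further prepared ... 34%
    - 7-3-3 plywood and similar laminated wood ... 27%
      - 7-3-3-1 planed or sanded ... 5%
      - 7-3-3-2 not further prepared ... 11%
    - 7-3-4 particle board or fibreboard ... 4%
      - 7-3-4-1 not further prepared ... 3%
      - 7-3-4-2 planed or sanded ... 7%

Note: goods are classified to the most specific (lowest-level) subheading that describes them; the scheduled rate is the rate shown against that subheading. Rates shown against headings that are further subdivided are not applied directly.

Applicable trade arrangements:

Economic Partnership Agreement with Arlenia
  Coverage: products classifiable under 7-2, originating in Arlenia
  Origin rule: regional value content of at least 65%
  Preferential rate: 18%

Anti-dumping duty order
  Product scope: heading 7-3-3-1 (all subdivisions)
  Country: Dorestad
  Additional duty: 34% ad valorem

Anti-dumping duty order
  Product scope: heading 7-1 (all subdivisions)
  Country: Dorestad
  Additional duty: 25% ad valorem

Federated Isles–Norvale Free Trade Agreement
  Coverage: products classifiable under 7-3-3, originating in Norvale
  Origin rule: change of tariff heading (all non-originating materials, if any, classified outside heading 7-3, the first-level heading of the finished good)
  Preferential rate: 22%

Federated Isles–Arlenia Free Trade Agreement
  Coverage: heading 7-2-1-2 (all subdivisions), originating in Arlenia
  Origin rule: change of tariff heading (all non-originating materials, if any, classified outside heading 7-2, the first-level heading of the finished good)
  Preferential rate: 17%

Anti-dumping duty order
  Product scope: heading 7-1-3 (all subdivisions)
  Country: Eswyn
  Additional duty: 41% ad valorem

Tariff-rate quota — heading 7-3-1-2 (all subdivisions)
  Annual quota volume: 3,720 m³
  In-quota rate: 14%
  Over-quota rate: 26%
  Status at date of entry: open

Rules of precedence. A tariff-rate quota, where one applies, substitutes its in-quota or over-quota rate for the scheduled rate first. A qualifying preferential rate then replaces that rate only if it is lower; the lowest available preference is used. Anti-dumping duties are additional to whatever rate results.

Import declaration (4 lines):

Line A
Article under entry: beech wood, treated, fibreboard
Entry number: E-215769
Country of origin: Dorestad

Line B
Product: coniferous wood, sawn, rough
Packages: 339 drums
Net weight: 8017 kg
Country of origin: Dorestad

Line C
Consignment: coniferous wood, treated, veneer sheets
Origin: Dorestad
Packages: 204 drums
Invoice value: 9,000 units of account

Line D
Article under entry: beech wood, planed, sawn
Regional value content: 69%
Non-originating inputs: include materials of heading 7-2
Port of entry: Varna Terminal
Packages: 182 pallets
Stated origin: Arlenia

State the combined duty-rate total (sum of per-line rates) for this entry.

139%

Line A: beech → 7-2; fibreboard → 7-2-1; treated → 7-2-1-1. Scheduled 29%. No special measure applies. → 29%.
Line B: coniferous → 7-1; sawn → 7-1-1; rough → 7-1-1-3. Scheduled 14%. anti-dumping (Dorestad, 7-1): +25%; total 14% + 25% = 39%. → 39%.
Line C: coniferous → 7-1; veneer sheets → 7-1-3; treated → 7-1-3-2. Scheduled 28%. anti-dumping (Dorestad, 7-1): +25%; total 28% + 25% = 53%. → 53%.
Line D: beech → 7-2; sawn → 7-2-3; planed → 7-2-3-1. Scheduled 29%. Arlenia agreement on 7-2: RVC ≥ 65% → 18% available; Arlenia agreement on 7-2-1-2: 7-2-3-1 not covered; preferential 18%. → 18%.
Sum: 29% + 39% + 53% + 18% = 139%.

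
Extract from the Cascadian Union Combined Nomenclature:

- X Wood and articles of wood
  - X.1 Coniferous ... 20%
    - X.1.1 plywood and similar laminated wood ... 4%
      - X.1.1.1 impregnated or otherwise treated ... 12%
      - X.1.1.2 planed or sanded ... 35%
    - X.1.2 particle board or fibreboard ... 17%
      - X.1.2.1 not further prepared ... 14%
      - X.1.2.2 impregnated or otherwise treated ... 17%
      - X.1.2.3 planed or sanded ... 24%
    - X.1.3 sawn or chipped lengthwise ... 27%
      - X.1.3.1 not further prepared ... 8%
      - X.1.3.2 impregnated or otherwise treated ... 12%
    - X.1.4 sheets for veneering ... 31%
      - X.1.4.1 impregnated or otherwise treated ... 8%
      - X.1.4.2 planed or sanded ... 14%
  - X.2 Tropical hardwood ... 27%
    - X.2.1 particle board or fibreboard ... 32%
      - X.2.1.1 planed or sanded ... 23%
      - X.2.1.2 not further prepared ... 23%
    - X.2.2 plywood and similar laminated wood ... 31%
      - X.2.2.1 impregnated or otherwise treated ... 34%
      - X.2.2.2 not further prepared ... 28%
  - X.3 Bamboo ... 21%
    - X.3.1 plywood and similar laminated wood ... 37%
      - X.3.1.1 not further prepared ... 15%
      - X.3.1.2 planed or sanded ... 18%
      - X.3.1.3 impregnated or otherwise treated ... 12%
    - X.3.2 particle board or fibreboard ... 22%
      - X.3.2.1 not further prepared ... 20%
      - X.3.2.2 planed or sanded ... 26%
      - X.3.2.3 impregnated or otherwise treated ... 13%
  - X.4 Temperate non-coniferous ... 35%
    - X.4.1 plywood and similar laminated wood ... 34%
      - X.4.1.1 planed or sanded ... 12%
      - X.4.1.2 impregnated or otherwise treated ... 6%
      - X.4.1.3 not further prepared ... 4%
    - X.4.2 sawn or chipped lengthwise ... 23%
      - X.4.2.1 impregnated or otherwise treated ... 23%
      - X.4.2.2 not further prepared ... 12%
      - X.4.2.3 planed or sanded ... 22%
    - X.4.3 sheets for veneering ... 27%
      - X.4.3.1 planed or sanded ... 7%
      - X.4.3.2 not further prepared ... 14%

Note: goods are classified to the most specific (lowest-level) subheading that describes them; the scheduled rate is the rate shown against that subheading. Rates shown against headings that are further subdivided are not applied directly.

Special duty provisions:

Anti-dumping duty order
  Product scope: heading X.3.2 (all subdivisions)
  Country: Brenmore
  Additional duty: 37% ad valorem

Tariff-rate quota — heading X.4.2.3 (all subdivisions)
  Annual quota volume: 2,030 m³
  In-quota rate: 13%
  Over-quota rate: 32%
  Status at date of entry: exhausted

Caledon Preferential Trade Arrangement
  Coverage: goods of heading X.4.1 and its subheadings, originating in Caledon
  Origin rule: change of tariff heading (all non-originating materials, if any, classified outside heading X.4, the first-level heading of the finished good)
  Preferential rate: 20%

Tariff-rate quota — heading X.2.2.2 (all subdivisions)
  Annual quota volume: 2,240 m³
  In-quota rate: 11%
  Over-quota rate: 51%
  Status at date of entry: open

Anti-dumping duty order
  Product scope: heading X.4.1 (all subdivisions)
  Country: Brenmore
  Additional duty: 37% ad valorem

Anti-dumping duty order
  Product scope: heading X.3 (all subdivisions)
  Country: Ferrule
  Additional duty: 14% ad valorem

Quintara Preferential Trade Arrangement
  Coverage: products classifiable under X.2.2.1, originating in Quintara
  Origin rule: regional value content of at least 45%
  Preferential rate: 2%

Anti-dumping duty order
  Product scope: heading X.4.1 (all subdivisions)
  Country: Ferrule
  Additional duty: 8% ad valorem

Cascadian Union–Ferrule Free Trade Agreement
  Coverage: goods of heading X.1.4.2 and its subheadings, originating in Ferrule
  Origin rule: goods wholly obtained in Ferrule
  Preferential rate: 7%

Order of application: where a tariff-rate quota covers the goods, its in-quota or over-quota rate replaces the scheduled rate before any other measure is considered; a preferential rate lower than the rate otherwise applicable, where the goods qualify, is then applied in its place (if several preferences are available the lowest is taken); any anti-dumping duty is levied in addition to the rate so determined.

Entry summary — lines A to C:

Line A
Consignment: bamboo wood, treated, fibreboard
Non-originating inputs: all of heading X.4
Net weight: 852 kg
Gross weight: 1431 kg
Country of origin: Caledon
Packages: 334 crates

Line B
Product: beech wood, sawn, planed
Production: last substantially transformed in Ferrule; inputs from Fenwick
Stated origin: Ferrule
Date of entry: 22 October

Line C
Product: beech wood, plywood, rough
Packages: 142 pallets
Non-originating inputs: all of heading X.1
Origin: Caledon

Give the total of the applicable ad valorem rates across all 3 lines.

Line A: bamboo → X.3; fibreboard → X.3.2; treated → X.3.2.3. Scheduled 13%. Caledon agreement on X.4.1: X.3.2.3 not covered. → 13%.
Line B: beech → X.4; sawn → X.4.2; planed → X.4.2.3. Scheduled 22%. quota on X.4.2.3 exhausted → over-quota 32%; Ferrule agreement on X.1.4.2: X.4.2.3 not covered. → 32%.
Line C: beech → X.4; plywood → X.4.1; rough → X.4.1.3. Scheduled 4%. Caledon agreement on X.4.1: CTH met → 20% available; preference 20% not lower than 4% → no reduction. → 4%.
Sum: 13% + 32% + 4% = 49%.

49%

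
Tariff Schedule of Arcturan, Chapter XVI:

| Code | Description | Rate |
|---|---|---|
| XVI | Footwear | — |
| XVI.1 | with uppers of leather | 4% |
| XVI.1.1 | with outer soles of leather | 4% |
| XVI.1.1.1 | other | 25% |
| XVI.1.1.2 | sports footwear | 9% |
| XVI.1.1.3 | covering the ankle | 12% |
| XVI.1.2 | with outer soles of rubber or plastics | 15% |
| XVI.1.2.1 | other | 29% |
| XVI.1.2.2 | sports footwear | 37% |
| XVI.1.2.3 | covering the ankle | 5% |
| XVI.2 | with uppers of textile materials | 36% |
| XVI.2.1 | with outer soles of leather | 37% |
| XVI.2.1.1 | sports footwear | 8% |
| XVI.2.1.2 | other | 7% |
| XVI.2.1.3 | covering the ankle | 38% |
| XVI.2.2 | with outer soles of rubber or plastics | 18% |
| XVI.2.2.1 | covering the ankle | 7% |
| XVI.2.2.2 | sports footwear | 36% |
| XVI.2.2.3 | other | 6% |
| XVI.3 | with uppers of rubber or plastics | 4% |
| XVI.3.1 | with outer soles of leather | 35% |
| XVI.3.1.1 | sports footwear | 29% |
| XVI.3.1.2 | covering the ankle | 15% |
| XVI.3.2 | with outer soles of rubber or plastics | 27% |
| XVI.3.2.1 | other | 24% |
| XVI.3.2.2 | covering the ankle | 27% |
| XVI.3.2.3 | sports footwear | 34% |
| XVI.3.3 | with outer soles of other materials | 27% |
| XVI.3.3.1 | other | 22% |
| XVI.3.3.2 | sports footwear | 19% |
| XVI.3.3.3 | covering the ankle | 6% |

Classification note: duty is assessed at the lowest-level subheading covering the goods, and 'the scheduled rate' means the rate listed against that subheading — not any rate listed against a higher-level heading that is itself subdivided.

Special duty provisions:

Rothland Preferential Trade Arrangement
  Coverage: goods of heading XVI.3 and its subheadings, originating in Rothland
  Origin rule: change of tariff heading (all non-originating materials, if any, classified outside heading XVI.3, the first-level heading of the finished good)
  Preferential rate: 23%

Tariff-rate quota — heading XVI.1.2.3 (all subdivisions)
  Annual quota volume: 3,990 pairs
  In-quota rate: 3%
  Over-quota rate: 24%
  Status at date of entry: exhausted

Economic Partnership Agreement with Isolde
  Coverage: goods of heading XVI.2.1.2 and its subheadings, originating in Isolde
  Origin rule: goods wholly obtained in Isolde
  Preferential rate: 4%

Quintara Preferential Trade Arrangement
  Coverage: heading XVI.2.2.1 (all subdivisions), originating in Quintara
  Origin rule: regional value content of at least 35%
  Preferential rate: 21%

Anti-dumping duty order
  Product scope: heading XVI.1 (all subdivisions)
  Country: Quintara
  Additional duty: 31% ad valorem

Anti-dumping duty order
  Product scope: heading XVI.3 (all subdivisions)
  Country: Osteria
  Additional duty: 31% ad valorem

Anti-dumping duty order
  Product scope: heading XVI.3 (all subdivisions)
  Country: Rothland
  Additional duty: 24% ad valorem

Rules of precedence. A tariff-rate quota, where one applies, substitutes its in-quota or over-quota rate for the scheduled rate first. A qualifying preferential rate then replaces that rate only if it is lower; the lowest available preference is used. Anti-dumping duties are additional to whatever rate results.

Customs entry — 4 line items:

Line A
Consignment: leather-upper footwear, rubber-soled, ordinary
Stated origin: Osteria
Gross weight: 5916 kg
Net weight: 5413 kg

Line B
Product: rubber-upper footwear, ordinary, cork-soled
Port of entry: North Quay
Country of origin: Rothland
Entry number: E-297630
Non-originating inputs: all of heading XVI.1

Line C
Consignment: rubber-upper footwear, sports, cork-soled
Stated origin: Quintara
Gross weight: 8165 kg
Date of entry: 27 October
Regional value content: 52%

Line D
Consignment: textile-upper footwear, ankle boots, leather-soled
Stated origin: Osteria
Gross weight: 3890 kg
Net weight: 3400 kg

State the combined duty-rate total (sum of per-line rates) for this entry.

Line A: leather-upper → XVI.1; rubber-soled → XVI.1.2; ordinary → XVI.1.2.1. Scheduled 29%. No special measure applies. → 29%.
Line B: rubber-upper → XVI.3; cork-soled → XVI.3.3; ordinary → XVI.3.3.1. Scheduled 22%. Rothland agreement on XVI.3: CTH met → 23% available; preference 23% not lower than 22% → no reduction; anti-dumping (Rothland, XVI.3): +24%; total 22% + 24% = 46%. → 46%.
Line C: rubber-upper → XVI.3; cork-soled → XVI.3.3; sports → XVI.3.3.2. Scheduled 19%. Quintara agreement on XVI.2.2.1: XVI.3.3.2 not covered. → 19%.
Line D: textile-upper → XVI.2; leather-soled → XVI.2.1; ankle boots → XVI.2.1.3. Scheduled 38%. No special measure applies. → 38%.
Sum: 29% + 46% + 19% + 38% = 132%.

132%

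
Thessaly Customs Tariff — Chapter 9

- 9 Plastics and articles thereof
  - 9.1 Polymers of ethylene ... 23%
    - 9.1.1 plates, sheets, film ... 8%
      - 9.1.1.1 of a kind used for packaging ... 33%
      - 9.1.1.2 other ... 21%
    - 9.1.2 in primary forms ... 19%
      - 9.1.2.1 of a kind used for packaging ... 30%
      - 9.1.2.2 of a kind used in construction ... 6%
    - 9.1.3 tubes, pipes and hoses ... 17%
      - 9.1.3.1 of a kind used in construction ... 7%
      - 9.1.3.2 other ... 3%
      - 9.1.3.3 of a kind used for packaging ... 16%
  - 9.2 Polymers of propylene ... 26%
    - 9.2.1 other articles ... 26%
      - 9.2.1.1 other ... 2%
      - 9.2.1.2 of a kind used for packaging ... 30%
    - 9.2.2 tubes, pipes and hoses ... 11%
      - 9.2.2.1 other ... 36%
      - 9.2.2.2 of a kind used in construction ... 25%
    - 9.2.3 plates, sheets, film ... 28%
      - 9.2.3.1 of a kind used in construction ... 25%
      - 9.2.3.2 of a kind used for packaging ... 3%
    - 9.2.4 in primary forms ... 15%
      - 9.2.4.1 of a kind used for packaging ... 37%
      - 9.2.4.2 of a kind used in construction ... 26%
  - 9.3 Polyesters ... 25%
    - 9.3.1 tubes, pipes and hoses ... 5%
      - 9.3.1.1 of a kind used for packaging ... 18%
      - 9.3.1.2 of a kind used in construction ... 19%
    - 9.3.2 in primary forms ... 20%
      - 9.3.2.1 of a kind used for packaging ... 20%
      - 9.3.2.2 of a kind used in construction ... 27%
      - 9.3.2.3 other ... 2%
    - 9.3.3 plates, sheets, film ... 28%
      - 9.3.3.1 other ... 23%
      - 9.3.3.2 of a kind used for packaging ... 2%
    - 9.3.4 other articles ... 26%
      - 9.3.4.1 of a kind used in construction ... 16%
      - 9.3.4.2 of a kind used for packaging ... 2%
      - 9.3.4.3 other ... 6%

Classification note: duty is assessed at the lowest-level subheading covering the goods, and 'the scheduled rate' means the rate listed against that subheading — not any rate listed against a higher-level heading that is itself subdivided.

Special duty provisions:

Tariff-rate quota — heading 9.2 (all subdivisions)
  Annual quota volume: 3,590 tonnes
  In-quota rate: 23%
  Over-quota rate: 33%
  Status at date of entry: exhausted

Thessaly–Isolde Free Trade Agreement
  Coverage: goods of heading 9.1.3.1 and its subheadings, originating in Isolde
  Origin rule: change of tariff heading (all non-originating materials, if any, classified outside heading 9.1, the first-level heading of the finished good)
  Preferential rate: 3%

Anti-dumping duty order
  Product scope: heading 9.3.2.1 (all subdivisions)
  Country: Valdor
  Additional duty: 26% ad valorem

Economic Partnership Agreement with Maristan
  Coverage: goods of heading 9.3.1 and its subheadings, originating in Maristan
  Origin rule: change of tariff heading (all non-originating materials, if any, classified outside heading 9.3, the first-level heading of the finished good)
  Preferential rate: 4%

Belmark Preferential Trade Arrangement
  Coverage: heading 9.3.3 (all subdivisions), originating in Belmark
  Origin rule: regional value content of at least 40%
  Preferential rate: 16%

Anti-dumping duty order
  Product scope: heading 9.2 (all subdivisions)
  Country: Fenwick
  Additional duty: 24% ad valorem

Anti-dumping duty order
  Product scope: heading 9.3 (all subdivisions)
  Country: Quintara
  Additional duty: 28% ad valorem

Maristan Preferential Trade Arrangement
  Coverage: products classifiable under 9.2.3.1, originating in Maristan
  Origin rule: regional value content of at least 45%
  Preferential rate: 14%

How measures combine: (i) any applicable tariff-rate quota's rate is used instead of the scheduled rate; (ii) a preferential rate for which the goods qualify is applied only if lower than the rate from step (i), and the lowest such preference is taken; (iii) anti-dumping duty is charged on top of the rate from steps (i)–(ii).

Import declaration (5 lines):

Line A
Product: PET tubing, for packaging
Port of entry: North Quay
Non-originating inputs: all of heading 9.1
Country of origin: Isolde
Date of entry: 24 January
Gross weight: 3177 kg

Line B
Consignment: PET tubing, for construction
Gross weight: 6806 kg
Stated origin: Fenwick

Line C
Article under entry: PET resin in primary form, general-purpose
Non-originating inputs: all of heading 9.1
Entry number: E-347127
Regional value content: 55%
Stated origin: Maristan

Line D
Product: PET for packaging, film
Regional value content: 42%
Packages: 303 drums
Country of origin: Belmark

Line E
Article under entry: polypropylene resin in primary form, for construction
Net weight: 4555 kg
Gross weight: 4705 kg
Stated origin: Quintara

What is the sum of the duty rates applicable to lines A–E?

74%

Line A: PET → 9.3; tubing → 9.3.1; for packaging → 9.3.1.1. Scheduled 18%. Isolde agreement on 9.1.3.1: 9.3.1.1 not covered. → 18%.
Line B: PET → 9.3; tubing → 9.3.1; for construction → 9.3.1.2. Scheduled 19%. No special measure applies. → 19%.
Line C: PET → 9.3; resin in primary form → 9.3.2; general-purpose → 9.3.2.3. Scheduled 2%. Maristan agreement on 9.3.1: 9.3.2.3 not covered; Maristan agreement on 9.2.3.1: 9.3.2.3 not covered. → 2%.
Line D: PET → 9.3; film → 9.3.3; for packaging → 9.3.3.2. Scheduled 2%. Belmark agreement on 9.3.3: RVC ≥ 40% → 16% available; preference 16% not lower than 2% → no reduction. → 2%.
Line E: polypropylene → 9.2; resin in primary form → 9.2.4; for construction → 9.2.4.2. Scheduled 26%. quota on 9.2 exhausted → over-quota 33%. → 33%.
Sum: 18% + 19% + 2% + 2% + 33% = 74%.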